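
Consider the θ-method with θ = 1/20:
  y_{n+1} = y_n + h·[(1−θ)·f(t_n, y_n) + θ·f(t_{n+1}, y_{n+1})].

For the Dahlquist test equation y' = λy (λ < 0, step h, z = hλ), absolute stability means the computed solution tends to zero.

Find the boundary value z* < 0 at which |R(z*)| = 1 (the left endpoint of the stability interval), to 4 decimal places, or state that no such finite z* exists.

Test eqn y'=λy, z=hλ:
  y_{n+1} = y_n + z·[19/20·y_n + 1/20·y_{n+1}] ⇒ (1 − 1/20z)y_{n+1} = (1 + 19/20z)y_n
  R(z) = (1 + 19/20z)/(1 − 1/20z).

Solve |R(x)|<1 on ℝ⁻.
x=-1.77: |R|=0.6261
R=−1: 1+19/20x = −1+1/20x ⇒ -9/10x=2 ⇒ x=2/(-9/10)=-2.2222
Confirm numerically:
  x=-2.114: |R|=0.91191 <1
  x=-2.021: |R|=0.83552 <1
  x=-1.957: |R|=0.78258 <1
  x=-2.500: |R|=1.22222 >1
  x=-2.352: |R|=1.10451 >1
So |R|<1 on (-2.2222, 0).

left endpoint -2.2222.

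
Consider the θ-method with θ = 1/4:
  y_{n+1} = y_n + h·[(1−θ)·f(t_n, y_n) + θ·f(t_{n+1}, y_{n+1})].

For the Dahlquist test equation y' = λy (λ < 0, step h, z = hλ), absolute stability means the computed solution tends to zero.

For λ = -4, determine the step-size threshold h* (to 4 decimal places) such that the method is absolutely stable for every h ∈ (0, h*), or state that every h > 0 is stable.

Set f=λy, z=hλ:
  y_{n+1} = y_n + z·[3/4·y_n + 1/4·y_{n+1}] ⇒ (1 − 1/4z)y_{n+1} = (1 + 3/4z)y_n
  R(z) = (1 + 3/4z)/(1 − 1/4z).

Find x<0 with |R(x)|<1.
x=-0.75: |R|=0.3684
R=−1: 1+3/4x = −1+1/4x ⇒ -1/2x=2 ⇒ x=2/(-1/2)=-4.0000
Confirm numerically:
  x=-3.670: |R|=0.91395 <1
  x=-3.299: |R|=0.80792 <1
  x=-3.082: |R|=0.74075 <1
  x=-2.503: |R|=0.53960 <1
  x=-4.449: |R|=1.10628 >1
  x=-4.329: |R|=1.07900 >1
  x=-4.209: |R|=1.05092 >1
So |R|<1 on (-4.0000, 0).

(-4.0000,0); λ=-4 ⇒ h* = (4)/4 = 1.0000.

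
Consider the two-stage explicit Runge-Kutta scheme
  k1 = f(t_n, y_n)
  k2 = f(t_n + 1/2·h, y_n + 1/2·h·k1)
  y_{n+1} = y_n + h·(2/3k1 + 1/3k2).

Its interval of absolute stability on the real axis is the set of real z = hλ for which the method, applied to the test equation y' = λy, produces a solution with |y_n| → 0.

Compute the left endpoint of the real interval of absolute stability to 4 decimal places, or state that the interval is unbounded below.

left endpoint -6.0000.

Set f=λy, z=hλ:
  k1=λy_n ⇒ h·k1=z·y_n;  k2=λ(1+1/2z)y_n ⇒ h·k2=z(1+1/2z)y_n
  y_{n+1}/y_n = 1 + 2/3z + 1/3z(1+1/2z) = 1 + z + 1/6z²
  Hence R(z) = 1 + z + 1/6z².

Need |R(x)|<1, x<0.
x=-0.93: |R|=0.2141
R=1: x+1/6x²=0 ⇒ x=−6=-6.0000; min R=1−1/(4·1/6)=-0.5000>−1
Confirm numerically:
  x=-5.460: |R|=0.50860 <1
  x=-5.307: |R|=0.38704 <1
  x=-3.958: |R|=0.34704 <1
  x=-2.452: |R|=0.44995 <1
  x=-6.388: |R|=1.41309 >1
  x=-6.127: |R|=1.12969 >1
Stable set (-6.0000, 0).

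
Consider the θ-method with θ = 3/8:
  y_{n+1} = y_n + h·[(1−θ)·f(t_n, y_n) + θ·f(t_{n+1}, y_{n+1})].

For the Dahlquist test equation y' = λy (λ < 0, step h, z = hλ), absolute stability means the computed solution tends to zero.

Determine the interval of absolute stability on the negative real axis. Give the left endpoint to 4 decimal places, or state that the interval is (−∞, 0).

(-8.0000, 0).

On y'=λy, z=hλ:
  y_{n+1} = y_n + z·[5/8·y_n + 3/8·y_{n+1}] ⇒ (1 − 3/8z)y_{n+1} = (1 + 5/8z)y_n
  ⇒ R(z) = (1 + 5/8z)/(1 − 3/8z).

Boundary: |R(x)|=1, x<0.
x=-1.54: |R|=0.0238
R=−1: 1+5/8x = −1+3/8x ⇒ -1/4x=2 ⇒ x=2/(-1/4)=-8.0000
Confirm numerically:
  x=-6.912: |R|=0.92428 <1
  x=-6.065: |R|=0.85226 <1
  x=-5.097: |R|=0.75072 <1
  x=-8.356: |R|=1.02153 >1
  x=-8.348: |R|=1.02106 >1
  x=-8.056: |R|=1.00348 >1
Interval (-8.0000, 0).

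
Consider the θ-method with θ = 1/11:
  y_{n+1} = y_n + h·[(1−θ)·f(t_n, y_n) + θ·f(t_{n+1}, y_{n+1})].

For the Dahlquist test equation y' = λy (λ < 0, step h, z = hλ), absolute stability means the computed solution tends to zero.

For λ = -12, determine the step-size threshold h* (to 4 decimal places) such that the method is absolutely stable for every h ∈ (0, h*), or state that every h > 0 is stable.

(-2.4444,0); λ=-12 ⇒ h* = (22/9)/12 = 0.2037.

Test eqn y'=λy, z=hλ:
  y_{n+1} = y_n + z·[10/11·y_n + 1/11·y_{n+1}] ⇒ (1 − 1/11z)y_{n+1} = (1 + 10/11z)y_n
  Hence R(z) = (1 + 10/11z)/(1 − 1/11z).

Boundary: |R(x)|=1, x<0.
x=-1.32: |R|=0.1786
R=−1: 1+10/11x = −1+1/11x ⇒ -9/11x=2 ⇒ x=2/(-9/11)=-2.4444
Confirm numerically:
  x=-1.563: |R|=0.36854 <1
  x=-1.479: |R|=0.30371 <1
  x=-1.381: |R|=0.22696 <1
  x=-2.980: |R|=1.34478 >1
  x=-2.669: |R|=1.14785 >1
  x=-2.576: |R|=1.08721 >1
Interval (-2.4444, 0).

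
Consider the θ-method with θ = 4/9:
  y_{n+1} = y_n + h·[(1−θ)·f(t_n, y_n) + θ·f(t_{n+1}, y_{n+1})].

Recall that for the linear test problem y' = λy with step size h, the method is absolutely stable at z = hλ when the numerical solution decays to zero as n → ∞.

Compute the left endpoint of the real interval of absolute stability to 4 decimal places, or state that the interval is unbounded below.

z* = -18.0000.

Test eqn y'=λy, z=hλ:
  y_{n+1} = y_n + z·[5/9·y_n + 4/9·y_{n+1}] ⇒ (1 − 4/9z)y_{n+1} = (1 + 5/9z)y_n
  ⇒ R(z) = (1 + 5/9z)/(1 − 4/9z).

Boundary: |R(x)|=1, x<0.
x=-0.89: |R|=0.3623
R=−1: 1+5/9x = −1+4/9x ⇒ -1/9x=2 ⇒ x=2/(-1/9)=-18.0000
Confirm numerically:
  x=-14.096: |R|=0.94029 <1
  x=-11.715: |R|=0.88749 <1
  x=-7.527: |R|=0.73220 <1
  x=-18.304: |R|=1.00370 >1
  x=-18.235: |R|=1.00287 >1
So |R|<1 on (-18.0000, 0).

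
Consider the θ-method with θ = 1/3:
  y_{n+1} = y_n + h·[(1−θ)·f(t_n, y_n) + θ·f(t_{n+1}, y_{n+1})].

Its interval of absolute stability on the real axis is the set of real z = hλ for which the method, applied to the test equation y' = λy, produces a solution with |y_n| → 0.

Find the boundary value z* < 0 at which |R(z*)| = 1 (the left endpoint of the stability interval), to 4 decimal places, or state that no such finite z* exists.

z* = -6.0000.

With y'=λy (z=hλ):
  y_{n+1} = y_n + z·[2/3·y_n + 1/3·y_{n+1}] ⇒ (1 − 1/3z)y_{n+1} = (1 + 2/3z)y_n
  Hence R(z) = (1 + 2/3z)/(1 − 1/3z).

Find x<0 with |R(x)|<1.
x=-0.58: |R|=0.5140
R=−1: 1+2/3x = −1+1/3x ⇒ -1/3x=2 ⇒ x=2/(-1/3)=-6.0000
Confirm numerically:
  x=-4.544: |R|=0.80700 <1
  x=-4.468: |R|=0.79486 <1
  x=-2.792: |R|=0.44613 <1
  x=-6.587: |R|=1.06123 >1
  x=-6.107: |R|=1.01175 >1
So |R|<1 on (-6.0000, 0).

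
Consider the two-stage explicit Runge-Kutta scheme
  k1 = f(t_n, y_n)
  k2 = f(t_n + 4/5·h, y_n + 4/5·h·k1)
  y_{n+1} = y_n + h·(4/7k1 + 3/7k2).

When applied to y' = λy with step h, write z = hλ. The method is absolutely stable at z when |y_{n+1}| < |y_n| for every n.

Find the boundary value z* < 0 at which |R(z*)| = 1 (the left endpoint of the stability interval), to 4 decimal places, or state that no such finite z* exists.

With y'=λy (z=hλ):
  k1=λy_n ⇒ h·k1=z·y_n;  k2=λ(1+4/5z)y_n ⇒ h·k2=z(1+4/5z)y_n
  y_{n+1}/y_n = 1 + 4/7z + 3/7z(1+4/5z) = 1 + z + 12/35z²
  R(z) = 1 + z + 12/35z².

Solve |R(x)|<1 on ℝ⁻.
x=-0.4: |R|=0.6549
R=1: x+12/35x²=0 ⇒ x=−35/12=-2.9167; min R=1−1/(4·12/35)=0.2708>−1
Confirm numerically:
  x=-2.853: |R|=0.93772 <1
  x=-1.747: |R|=0.29940 <1
  x=-1.674: |R|=0.28678 <1
  x=-1.556: |R|=0.27410 <1
  x=-3.051: |R|=1.14052 >1
  x=-3.030: |R|=1.11774 >1
Interval (-2.9167, 0).

left endpoint -2.9167.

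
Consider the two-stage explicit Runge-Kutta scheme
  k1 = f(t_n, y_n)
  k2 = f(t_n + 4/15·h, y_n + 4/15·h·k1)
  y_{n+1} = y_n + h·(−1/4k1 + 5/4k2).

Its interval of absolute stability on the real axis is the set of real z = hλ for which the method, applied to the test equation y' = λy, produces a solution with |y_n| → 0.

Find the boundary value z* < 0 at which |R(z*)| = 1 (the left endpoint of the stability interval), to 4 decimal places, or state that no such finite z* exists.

On y'=λy, z=hλ:
  k1=λy_n ⇒ h·k1=z·y_n;  k2=λ(1+4/15z)y_n ⇒ h·k2=z(1+4/15z)y_n
  y_{n+1}/y_n = 1 − 1/4z + 5/4z(1+4/15z) = 1 + z + 1/3z²
  ⇒ R(z) = 1 + z + 1/3z².

Solve |R(x)|<1 on ℝ⁻.
x=-0.9: |R|=0.3700
R=1: x+1/3x²=0 ⇒ x=−3=-3.0000; min R=1−1/(4·1/3)=0.2500>−1
Confirm numerically:
  x=-2.412: |R|=0.52725 <1
  x=-2.202: |R|=0.41427 <1
  x=-1.209: |R|=0.27823 <1
  x=-3.558: |R|=1.66179 >1
  x=-3.153: |R|=1.16080 >1
Stable set (-3.0000, 0).

z* = -3.0000.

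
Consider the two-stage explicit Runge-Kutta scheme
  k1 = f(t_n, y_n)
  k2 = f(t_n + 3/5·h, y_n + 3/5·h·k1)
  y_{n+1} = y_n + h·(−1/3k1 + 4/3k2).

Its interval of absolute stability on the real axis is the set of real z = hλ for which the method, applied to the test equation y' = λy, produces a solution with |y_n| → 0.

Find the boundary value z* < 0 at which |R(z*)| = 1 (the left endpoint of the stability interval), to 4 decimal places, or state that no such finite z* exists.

z* = -1.2500.

On y'=λy, z=hλ:
  k1=λy_n ⇒ h·k1=z·y_n;  k2=λ(1+3/5z)y_n ⇒ h·k2=z(1+3/5z)y_n
  y_{n+1}/y_n = 1 − 1/3z + 4/3z(1+3/5z) = 1 + z + 4/5z²
  so R(z) = 1 + z + 4/5z².

Solve |R(x)|<1 on ℝ⁻.
x=-0.71: |R|=0.6933
R=1: x+4/5x²=0 ⇒ x=−5/4=-1.2500; min R=1−1/(4·4/5)=0.6875>−1
Confirm numerically:
  x=-0.827: |R|=0.72014 <1
  x=-0.645: |R|=0.68782 <1
  x=-0.532: |R|=0.69442 <1
  x=-1.819: |R|=1.82801 >1
  x=-1.719: |R|=1.64497 >1
  x=-1.357: |R|=1.11616 >1
Interval (-1.2500, 0).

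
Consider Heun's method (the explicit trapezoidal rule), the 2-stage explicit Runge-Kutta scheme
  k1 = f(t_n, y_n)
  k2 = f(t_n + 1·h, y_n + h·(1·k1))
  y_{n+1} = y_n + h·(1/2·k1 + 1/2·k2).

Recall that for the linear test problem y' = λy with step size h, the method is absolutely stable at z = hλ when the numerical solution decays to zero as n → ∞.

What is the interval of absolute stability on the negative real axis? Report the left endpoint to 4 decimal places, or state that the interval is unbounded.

On y'=λy, z=hλ:
  order 2, 2-stage ⇒ R(z)=1+z+z^2/2
  (e.g. R(-0.38)=0.69220, |R|=0.69220)

Need |R(x)|<1, x<0.
x=-0.38: |R|=0.6922
|R(-1.77)|=0.7964 |R(-1.15)|=0.5112 |R(-1.07)|=0.5025
Bisect:
  x_lo=-2.5002 |R|=1.6253  x_hi=-0.2405 |R|=0.7884
  mid=-1.37035 |R|=0.56858 →hi
  mid=-1.93527 |R|=0.93737 →hi
  mid=-2.21773 |R|=1.24144 →lo
  mid=-2.07650 |R|=1.07943 →lo
  mid=-2.00589 |R|=1.00590 →lo
  mid=-1.97058 |R|=0.97101 →hi
  mid=-1.98823 |R|=0.98830 →hi
  mid=-1.99706 |R|=0.99706 →hi
  mid=-2.00147 |R|=1.00147 →lo
  mid=-1.99927 |R|=0.99927 →hi
  ...
  [-2.00009,-1.99996] ⇒ x*=-2.0000
Interval (-2.0000, 0).

(-2.0000, 0).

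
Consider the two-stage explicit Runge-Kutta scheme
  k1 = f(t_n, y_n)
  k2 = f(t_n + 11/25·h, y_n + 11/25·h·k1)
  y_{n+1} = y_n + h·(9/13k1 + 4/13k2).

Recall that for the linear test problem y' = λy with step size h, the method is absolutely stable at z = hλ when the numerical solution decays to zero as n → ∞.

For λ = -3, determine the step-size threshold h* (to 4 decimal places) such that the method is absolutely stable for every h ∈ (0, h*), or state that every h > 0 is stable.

Test eqn y'=λy, z=hλ:
  k1=λy_n ⇒ h·k1=z·y_n;  k2=λ(1+11/25z)y_n ⇒ h·k2=z(1+11/25z)y_n
  y_{n+1}/y_n = 1 + 9/13z + 4/13z(1+11/25z) = 1 + z + 44/325z²
  so R(z) = 1 + z + 44/325z².

Need |R(x)|<1, x<0.
x=-1.59: |R|=0.2477
R=1: x+44/325x²=0 ⇒ x=−325/44=-7.3864; min R=1−1/(4·44/325)=-0.8466>−1
Confirm numerically:
  x=-6.125: |R|=0.04596 <1
  x=-4.703: |R|=0.70853 <1
  x=-3.778: |R|=0.84562 <1
  x=-7.843: |R|=1.48487 >1
  x=-7.822: |R|=1.46133 >1
  x=-7.627: |R|=1.24848 >1
Stable set (-7.3864, 0).

(-7.3864,0); λ=-3 ⇒ h* = (325/44)/3 = 2.4621.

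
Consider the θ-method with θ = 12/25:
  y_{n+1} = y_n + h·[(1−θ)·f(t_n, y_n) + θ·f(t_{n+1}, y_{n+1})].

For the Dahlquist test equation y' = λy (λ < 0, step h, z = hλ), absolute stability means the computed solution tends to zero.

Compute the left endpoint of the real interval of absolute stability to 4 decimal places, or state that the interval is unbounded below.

z* = -50.0000.

On y'=λy, z=hλ:
  y_{n+1} = y_n + z·[13/25·y_n + 12/25·y_{n+1}] ⇒ (1 − 12/25z)y_{n+1} = (1 + 13/25z)y_n
  Hence R(z) = (1 + 13/25z)/(1 − 12/25z).

Find x<0 with |R(x)|<1.
x=-1.04: |R|=0.3063
R=−1: 1+13/25x = −1+12/25x ⇒ -1/25x=2 ⇒ x=2/(-1/25)=-50.0000
Confirm numerically:
  x=-46.568: |R|=0.99412 <1
  x=-42.556: |R|=0.98610 <1
  x=-34.008: |R|=0.96308 <1
  x=-25.461: |R|=0.92576 <1
  x=-50.253: |R|=1.00040 >1
  x=-50.155: |R|=1.00025 >1
  x=-50.150: |R|=1.00024 >1
Interval (-50.0000, 0).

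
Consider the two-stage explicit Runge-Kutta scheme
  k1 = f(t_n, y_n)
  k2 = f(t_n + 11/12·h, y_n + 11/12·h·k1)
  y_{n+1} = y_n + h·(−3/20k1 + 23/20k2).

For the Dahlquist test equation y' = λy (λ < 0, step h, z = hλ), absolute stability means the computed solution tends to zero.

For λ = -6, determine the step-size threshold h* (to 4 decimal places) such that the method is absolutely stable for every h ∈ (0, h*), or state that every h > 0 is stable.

(-0.9486,0); λ=-6 ⇒ h* = (240/253)/6 = 0.1581.

On y'=λy, z=hλ:
  k1=λy_n ⇒ h·k1=z·y_n;  k2=λ(1+11/12z)y_n ⇒ h·k2=z(1+11/12z)y_n
  y_{n+1}/y_n = 1 − 3/20z + 23/20z(1+11/12z) = 1 + z + 253/240z²
  Hence R(z) = 1 + z + 253/240z².

Solve |R(x)|<1 on ℝ⁻.
x=-1.25: |R|=1.3971
R=1: x+253/240x²=0 ⇒ x=−240/253=-0.9486; min R=1−1/(4·253/240)=0.7628>−1
Confirm numerically:
  x=-0.857: |R|=0.91723 <1
  x=-0.749: |R|=0.84239 <1
  x=-0.728: |R|=0.83069 <1
  x=-0.443: |R|=0.76388 <1
  x=-1.440: |R|=1.74592 >1
  x=-1.291: |R|=1.46596 >1
  x=-0.983: |R|=1.03563 >1
So |R|<1 on (-0.9486, 0).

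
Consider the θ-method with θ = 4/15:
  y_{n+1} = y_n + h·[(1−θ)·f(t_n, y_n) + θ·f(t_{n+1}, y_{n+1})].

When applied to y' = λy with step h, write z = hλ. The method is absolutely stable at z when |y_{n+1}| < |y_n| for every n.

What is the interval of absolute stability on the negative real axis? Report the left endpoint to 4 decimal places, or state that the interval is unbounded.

(-4.2857, 0).

Set f=λy, z=hλ:
  y_{n+1} = y_n + z·[11/15·y_n + 4/15·y_{n+1}] ⇒ (1 − 4/15z)y_{n+1} = (1 + 11/15z)y_n
  so R(z) = (1 + 11/15z)/(1 − 4/15z).

Boundary: |R(x)|=1, x<0.
x=-0.51: |R|=0.5511
R=−1: 1+11/15x = −1+4/15x ⇒ -7/15x=2 ⇒ x=2/(-7/15)=-4.2857
Confirm numerically:
  x=-3.079: |R|=0.69077 <1
  x=-2.872: |R|=0.62640 <1
  x=-2.570: |R|=0.52492 <1
  x=-2.194: |R|=0.38417 <1
  x=-4.873: |R|=1.11919 >1
  x=-4.549: |R|=1.05552 >1
Interval (-4.2857, 0).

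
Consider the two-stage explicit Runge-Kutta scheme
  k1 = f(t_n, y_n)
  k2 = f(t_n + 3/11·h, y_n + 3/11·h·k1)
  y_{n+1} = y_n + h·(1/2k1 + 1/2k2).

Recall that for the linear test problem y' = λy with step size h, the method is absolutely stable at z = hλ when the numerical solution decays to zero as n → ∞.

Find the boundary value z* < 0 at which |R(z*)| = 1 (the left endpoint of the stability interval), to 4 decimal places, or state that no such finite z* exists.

On y'=λy, z=hλ:
  k1=λy_n ⇒ h·k1=z·y_n;  k2=λ(1+3/11z)y_n ⇒ h·k2=z(1+3/11z)y_n
  y_{n+1}/y_n = 1 + 1/2z + 1/2z(1+3/11z) = 1 + z + 3/22z²
  ⇒ R(z) = 1 + z + 3/22z².

Need |R(x)|<1, x<0.
x=-0.47: |R|=0.5601
R=1: x+3/22x²=0 ⇒ x=−22/3=-7.3333; min R=1−1/(4·3/22)=-0.8333>−1
Confirm numerically:
  x=-7.251: |R|=0.91859 <1
  x=-5.254: |R|=0.48975 <1
  x=-5.032: |R|=0.57913 <1
  x=-7.866: |R|=1.57136 >1
  x=-7.816: |R|=1.51443 >1
  x=-7.605: |R|=1.28173 >1
Interval (-7.3333, 0).

z* = -7.3333.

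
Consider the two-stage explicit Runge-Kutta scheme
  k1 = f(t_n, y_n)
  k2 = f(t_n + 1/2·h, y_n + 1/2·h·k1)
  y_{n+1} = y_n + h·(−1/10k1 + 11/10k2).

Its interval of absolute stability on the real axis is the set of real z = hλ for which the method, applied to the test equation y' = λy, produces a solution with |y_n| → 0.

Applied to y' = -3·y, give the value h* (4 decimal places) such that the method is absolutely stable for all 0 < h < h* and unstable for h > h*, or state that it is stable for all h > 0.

Set f=λy, z=hλ:
  k1=λy_n ⇒ h·k1=z·y_n;  k2=λ(1+1/2z)y_n ⇒ h·k2=z(1+1/2z)y_n
  y_{n+1}/y_n = 1 − 1/10z + 11/10z(1+1/2z) = 1 + z + 11/20z²
  so R(z) = 1 + z + 11/20z².

Boundary: |R(x)|=1, x<0.
x=-1.07: |R|=0.5597
R=1: x+11/20x²=0 ⇒ x=−20/11=-1.8182; min R=1−1/(4·11/20)=0.5455>−1
Confirm numerically:
  x=-1.122: |R|=0.57039 <1
  x=-0.965: |R|=0.54717 <1
  x=-0.860: |R|=0.54678 <1
  x=-0.855: |R|=0.54706 <1
  x=-2.404: |R|=1.77457 >1
  x=-2.311: |R|=1.62640 >1
  x=-2.266: |R|=1.55812 >1
So |R|<1 on (-1.8182, 0).

(-1.8182,0); λ=-3 ⇒ h* = (20/11)/3 = 0.6061.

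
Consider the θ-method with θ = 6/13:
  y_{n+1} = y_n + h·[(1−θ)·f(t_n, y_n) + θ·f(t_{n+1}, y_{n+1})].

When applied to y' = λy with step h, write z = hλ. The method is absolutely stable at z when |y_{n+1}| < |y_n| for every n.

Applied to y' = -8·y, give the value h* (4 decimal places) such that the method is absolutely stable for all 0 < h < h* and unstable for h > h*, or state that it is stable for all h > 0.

Set f=λy, z=hλ:
  y_{n+1} = y_n + z·[7/13·y_n + 6/13·y_{n+1}] ⇒ (1 − 6/13z)y_{n+1} = (1 + 7/13z)y_n
  R(z) = (1 + 7/13z)/(1 − 6/13z).

Solve |R(x)|<1 on ℝ⁻.
x=-1.25: |R|=0.2073
R=−1: 1+7/13x = −1+6/13x ⇒ -1/13x=2 ⇒ x=2/(-1/13)=-26.0000
Confirm numerically:
  x=-21.827: |R|=0.97101 <1
  x=-20.889: |R|=0.96305 <1
  x=-20.215: |R|=0.95692 <1
  x=-13.590: |R|=0.86873 <1
  x=-26.552: |R|=1.00320 >1
  x=-26.256: |R|=1.00150 >1
  x=-26.229: |R|=1.00134 >1
Stable set (-26.0000, 0).

(-26.0000,0); λ=-8 ⇒ h* = (26)/8 = 3.2500.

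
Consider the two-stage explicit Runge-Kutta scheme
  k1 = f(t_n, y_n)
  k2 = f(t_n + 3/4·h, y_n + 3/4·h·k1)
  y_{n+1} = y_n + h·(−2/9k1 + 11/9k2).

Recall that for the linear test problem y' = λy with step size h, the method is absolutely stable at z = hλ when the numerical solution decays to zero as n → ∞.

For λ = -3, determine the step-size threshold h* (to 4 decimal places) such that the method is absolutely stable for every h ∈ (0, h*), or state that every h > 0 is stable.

With y'=λy (z=hλ):
  k1=λy_n ⇒ h·k1=z·y_n;  k2=λ(1+3/4z)y_n ⇒ h·k2=z(1+3/4z)y_n
  y_{n+1}/y_n = 1 − 2/9z + 11/9z(1+3/4z) = 1 + z + 11/12z²
  so R(z) = 1 + z + 11/12z².

Need |R(x)|<1, x<0.
x=-0.97: |R|=0.8925
R=1: x+11/12x²=0 ⇒ x=−12/11=-1.0909; min R=1−1/(4·11/12)=0.7273>−1
Confirm numerically:
  x=-1.057: |R|=0.96714 <1
  x=-0.932: |R|=0.86424 <1
  x=-0.743: |R|=0.76304 <1
  x=-1.345: |R|=1.31327 >1
  x=-1.256: |R|=1.19007 >1
Stable set (-1.0909, 0).

(-1.0909,0); λ=-3 ⇒ h* = (12/11)/3 = 0.3636.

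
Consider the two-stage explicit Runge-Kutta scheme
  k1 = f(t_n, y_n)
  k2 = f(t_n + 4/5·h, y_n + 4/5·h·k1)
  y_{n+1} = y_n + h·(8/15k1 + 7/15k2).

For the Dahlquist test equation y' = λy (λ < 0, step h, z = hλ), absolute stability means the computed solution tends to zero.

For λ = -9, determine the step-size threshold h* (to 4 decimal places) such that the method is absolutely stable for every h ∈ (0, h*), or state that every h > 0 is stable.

Test eqn y'=λy, z=hλ:
  k1=λy_n ⇒ h·k1=z·y_n;  k2=λ(1+4/5z)y_n ⇒ h·k2=z(1+4/5z)y_n
  y_{n+1}/y_n = 1 + 8/15z + 7/15z(1+4/5z) = 1 + z + 28/75z²
  so R(z) = 1 + z + 28/75z².

Find x<0 with |R(x)|<1.
x=-0.38: |R|=0.6739
R=1: x+28/75x²=0 ⇒ x=−75/28=-2.6786; min R=1−1/(4·28/75)=0.3304>−1
Confirm numerically:
  x=-2.485: |R|=0.82042 <1
  x=-1.994: |R|=0.49039 <1
  x=-1.946: |R|=0.46778 <1
  x=-1.784: |R|=0.40419 <1
  x=-2.967: |R|=1.31949 >1
  x=-2.752: |R|=1.07544 >1
Stable set (-2.6786, 0).

(-2.6786,0); λ=-9 ⇒ h* = (75/28)/9 = 0.2976.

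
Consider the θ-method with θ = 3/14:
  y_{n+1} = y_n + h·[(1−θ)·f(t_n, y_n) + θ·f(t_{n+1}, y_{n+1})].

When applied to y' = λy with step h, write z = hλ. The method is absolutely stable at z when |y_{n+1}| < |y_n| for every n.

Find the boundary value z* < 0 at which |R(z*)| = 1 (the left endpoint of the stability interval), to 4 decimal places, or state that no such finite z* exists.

Set f=λy, z=hλ:
  y_{n+1} = y_n + z·[11/14·y_n + 3/14·y_{n+1}] ⇒ (1 − 3/14z)y_{n+1} = (1 + 11/14z)y_n
  R(z) = (1 + 11/14z)/(1 − 3/14z).

Boundary: |R(x)|=1, x<0.
x=-0.96: |R|=0.2038
R=−1: 1+11/14x = −1+3/14x ⇒ -4/7x=2 ⇒ x=2/(-4/7)=-3.5000
Confirm numerically:
  x=-2.907: |R|=0.79121 <1
  x=-2.599: |R|=0.66931 <1
  x=-2.444: |R|=0.60398 <1
  x=-3.785: |R|=1.08992 >1
  x=-3.554: |R|=1.01752 >1
So |R|<1 on (-3.5000, 0).

left endpoint -3.5000.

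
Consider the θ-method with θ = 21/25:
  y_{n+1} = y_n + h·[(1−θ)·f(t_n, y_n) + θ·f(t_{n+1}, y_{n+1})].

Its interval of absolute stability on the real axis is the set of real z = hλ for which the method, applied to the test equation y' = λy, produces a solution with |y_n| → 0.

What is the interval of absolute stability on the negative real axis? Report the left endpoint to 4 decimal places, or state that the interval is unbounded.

On y'=λy, z=hλ:
  y_{n+1} = y_n + z·[4/25·y_n + 21/25·y_{n+1}] ⇒ (1 − 21/25z)y_{n+1} = (1 + 4/25z)y_n
  R(z) = (1 + 4/25z)/(1 − 21/25z).

Boundary: |R(x)|=1, x<0.
x=-0.67: |R|=0.5713
x=-2: |R|=0.2537
x=-10: |R|=0.0638
x=-100: |R|=0.1765
θ=21/25≥1/2 ⇒ |1+4/25x|<|1−21/25x| ∀x<0 ⇒ stable on all of ℝ⁻.

(−∞, 0) — no finite endpoint.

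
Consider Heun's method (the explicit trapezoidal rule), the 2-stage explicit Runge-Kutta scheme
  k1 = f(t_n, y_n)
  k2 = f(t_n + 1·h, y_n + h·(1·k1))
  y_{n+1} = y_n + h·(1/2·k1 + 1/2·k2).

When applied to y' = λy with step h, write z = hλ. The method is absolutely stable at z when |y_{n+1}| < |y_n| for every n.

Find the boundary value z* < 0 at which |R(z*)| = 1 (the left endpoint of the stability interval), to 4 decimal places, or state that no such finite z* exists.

left endpoint -2.0000.

With y'=λy (z=hλ):
  order 2, 2-stage ⇒ R(z)=1+z+z^2/2
  (e.g. R(-1.22)=0.52420, |R|=0.52420)

Boundary: |R(x)|=1, x<0.
x=-1.22: |R|=0.5242
|R(-2.06)|=1.0618 |R(-1.72)|=0.7592 |R(-0.73)|=0.5364
Bisect:
  x_lo=-2.3436 |R|=1.4026  x_hi=-0.3537 |R|=0.7089
  mid=-1.34861 |R|=0.56076 →hi
  mid=-1.84608 |R|=0.85793 →hi
  mid=-2.09482 |R|=1.09931 →lo
  mid=-1.97045 |R|=0.97089 →hi
  mid=-2.03263 |R|=1.03317 →lo
  mid=-2.00154 |R|=1.00154 →lo
  mid=-1.98600 |R|=0.98609 →hi
  ...
  [-2.00009,-1.99996] ⇒ x*=-2.0000
So |R|<1 on (-2.0000, 0).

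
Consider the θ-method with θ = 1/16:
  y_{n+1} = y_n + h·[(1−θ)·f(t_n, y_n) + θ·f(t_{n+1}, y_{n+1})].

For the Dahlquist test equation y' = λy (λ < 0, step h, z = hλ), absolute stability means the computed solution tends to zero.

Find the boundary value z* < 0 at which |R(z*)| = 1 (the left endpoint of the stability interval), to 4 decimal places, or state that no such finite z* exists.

Test eqn y'=λy, z=hλ:
  y_{n+1} = y_n + z·[15/16·y_n + 1/16·y_{n+1}] ⇒ (1 − 1/16z)y_{n+1} = (1 + 15/16z)y_n
  so R(z) = (1 + 15/16z)/(1 − 1/16z).

Boundary: |R(x)|=1, x<0.
x=-1.32: |R|=0.2194
R=−1: 1+15/16x = −1+1/16x ⇒ -7/8x=2 ⇒ x=2/(-7/8)=-2.2857
Confirm numerically:
  x=-1.998: |R|=0.77620 <1
  x=-1.580: |R|=0.43800 <1
  x=-1.345: |R|=0.24070 <1
  x=-1.080: |R|=0.01171 <1
  x=-2.741: |R|=1.34011 >1
  x=-2.439: |R|=1.11638 >1
Interval (-2.2857, 0).

z* = -2.2857.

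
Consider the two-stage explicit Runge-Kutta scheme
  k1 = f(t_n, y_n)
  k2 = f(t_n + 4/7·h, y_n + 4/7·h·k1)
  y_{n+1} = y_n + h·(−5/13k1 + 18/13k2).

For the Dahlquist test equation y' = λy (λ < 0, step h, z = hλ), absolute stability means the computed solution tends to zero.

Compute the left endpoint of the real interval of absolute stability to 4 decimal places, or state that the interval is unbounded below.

On y'=λy, z=hλ:
  k1=λy_n ⇒ h·k1=z·y_n;  k2=λ(1+4/7z)y_n ⇒ h·k2=z(1+4/7z)y_n
  y_{n+1}/y_n = 1 − 5/13z + 18/13z(1+4/7z) = 1 + z + 72/91z²
  ⇒ R(z) = 1 + z + 72/91z².

Need |R(x)|<1, x<0.
x=-0.64: |R|=0.6841
R=1: x+72/91x²=0 ⇒ x=−91/72=-1.2639; min R=1−1/(4·72/91)=0.6840>−1
Confirm numerically:
  x=-1.194: |R|=0.93398 <1
  x=-0.872: |R|=0.72962 <1
  x=-0.828: |R|=0.71444 <1
  x=-0.570: |R|=0.68706 <1
  x=-1.814: |R|=1.78955 >1
  x=-1.692: |R|=1.57312 >1
  x=-1.580: |R|=1.39517 >1
Interval (-1.2639, 0).

left endpoint -1.2639.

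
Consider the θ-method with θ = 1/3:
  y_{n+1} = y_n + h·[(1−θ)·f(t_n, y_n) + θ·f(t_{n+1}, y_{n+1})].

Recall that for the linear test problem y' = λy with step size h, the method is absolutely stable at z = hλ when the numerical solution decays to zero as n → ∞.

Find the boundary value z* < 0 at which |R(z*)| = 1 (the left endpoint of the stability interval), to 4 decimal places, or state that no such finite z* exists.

Set f=λy, z=hλ:
  y_{n+1} = y_n + z·[2/3·y_n + 1/3·y_{n+1}] ⇒ (1 − 1/3z)y_{n+1} = (1 + 2/3z)y_n
  R(z) = (1 + 2/3z)/(1 − 1/3z).

Find x<0 with |R(x)|<1.
x=-0.83: |R|=0.3499
R=−1: 1+2/3x = −1+1/3x ⇒ -1/3x=2 ⇒ x=2/(-1/3)=-6.0000
Confirm numerically:
  x=-5.558: |R|=0.94835 <1
  x=-5.214: |R|=0.90431 <1
  x=-4.510: |R|=0.80160 <1
  x=-2.718: |R|=0.42602 <1
  x=-6.514: |R|=1.05403 >1
  x=-6.439: |R|=1.04651 >1
Interval (-6.0000, 0).

z* = -6.0000.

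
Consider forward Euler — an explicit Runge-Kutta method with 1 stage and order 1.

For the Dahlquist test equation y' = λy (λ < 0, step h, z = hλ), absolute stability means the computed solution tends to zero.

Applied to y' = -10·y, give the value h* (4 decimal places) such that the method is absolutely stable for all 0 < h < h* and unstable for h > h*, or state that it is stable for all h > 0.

(-2.0000,0); λ=-10 ⇒ h* = 0.2000.

On y'=λy, z=hλ:
  order 1, 1-stage ⇒ R(z)=1+z
  (e.g. R(-0.73)=0.27000, |R|=0.27000)

Need |R(x)|<1, x<0.
x=-0.73: |R|=0.2700
|R(-1.52)|=0.5200 |R(-1.32)|=0.3200 |R(-0.73)|=0.2700
Bisect:
  x_lo=-2.3719 |R|=1.3719  x_hi=-0.1734 |R|=0.8266
  mid=-1.27267 |R|=0.27267 →hi
  mid=-1.82229 |R|=0.82229 →hi
  mid=-2.09710 |R|=1.09710 →lo
  mid=-1.95969 |R|=0.95969 →hi
  mid=-2.02840 |R|=1.02840 →lo
  mid=-1.99405 |R|=0.99405 →hi
  mid=-2.01122 |R|=1.01122 →lo
  mid=-2.00263 |R|=1.00263 →lo
  mid=-1.99834 |R|=0.99834 →hi
  mid=-2.00049 |R|=1.00049 →lo
  ...
  [-2.00008,-1.99995] ⇒ x*=-2.0000
Stable set (-2.0000, 0).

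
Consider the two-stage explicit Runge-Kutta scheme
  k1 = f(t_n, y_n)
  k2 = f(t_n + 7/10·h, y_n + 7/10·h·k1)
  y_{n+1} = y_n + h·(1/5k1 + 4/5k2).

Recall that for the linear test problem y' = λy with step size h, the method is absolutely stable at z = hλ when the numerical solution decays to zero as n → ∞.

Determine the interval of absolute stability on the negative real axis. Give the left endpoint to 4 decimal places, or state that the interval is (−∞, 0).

Test eqn y'=λy, z=hλ:
  k1=λy_n ⇒ h·k1=z·y_n;  k2=λ(1+7/10z)y_n ⇒ h·k2=z(1+7/10z)y_n
  y_{n+1}/y_n = 1 + 1/5z + 4/5z(1+7/10z) = 1 + z + 14/25z²
  R(z) = 1 + z + 14/25z².

Need |R(x)|<1, x<0.
x=-1.76: |R|=0.9747
R=1: x+14/25x²=0 ⇒ x=−25/14=-1.7857; min R=1−1/(4·14/25)=0.5536>−1
Confirm numerically:
  x=-1.583: |R|=0.82030 <1
  x=-1.374: |R|=0.68321 <1
  x=-1.089: |R|=0.57512 <1
  x=-0.948: |R|=0.55527 <1
  x=-2.044: |R|=1.29564 >1
  x=-1.962: |R|=1.19369 >1
Stable set (-1.7857, 0).

z∈(-1.7857,0).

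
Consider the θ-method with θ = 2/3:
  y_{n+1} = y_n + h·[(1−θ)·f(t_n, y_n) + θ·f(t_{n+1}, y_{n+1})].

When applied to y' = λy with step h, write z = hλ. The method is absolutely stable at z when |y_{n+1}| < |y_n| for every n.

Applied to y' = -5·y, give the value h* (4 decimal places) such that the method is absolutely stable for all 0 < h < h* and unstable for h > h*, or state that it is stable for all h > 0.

unbounded; (−∞, 0). Any h>0 works for λ=-5.

Test eqn y'=λy, z=hλ:
  y_{n+1} = y_n + z·[1/3·y_n + 2/3·y_{n+1}] ⇒ (1 − 2/3z)y_{n+1} = (1 + 1/3z)y_n
  Hence R(z) = (1 + 1/3z)/(1 − 2/3z).

Need |R(x)|<1, x<0.
x=-1.31: |R|=0.3007
x=-2: |R|=0.1429
x=-10: |R|=0.3043
x=-100: |R|=0.4778
θ=2/3≥1/2 ⇒ |1+1/3x|<|1−2/3x| ∀x<0 ⇒ stable on all of ℝ⁻.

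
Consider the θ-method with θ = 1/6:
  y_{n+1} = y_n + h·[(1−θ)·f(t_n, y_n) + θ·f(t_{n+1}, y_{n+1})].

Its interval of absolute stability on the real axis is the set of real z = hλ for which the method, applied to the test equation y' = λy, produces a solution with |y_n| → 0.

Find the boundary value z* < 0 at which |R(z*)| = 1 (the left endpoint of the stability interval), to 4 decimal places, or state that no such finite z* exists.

With y'=λy (z=hλ):
  y_{n+1} = y_n + z·[5/6·y_n + 1/6·y_{n+1}] ⇒ (1 − 1/6z)y_{n+1} = (1 + 5/6z)y_n
  R(z) = (1 + 5/6z)/(1 − 1/6z).

Boundary: |R(x)|=1, x<0.
x=-0.83: |R|=0.2709
R=−1: 1+5/6x = −1+1/6x ⇒ -2/3x=2 ⇒ x=2/(-2/3)=-3.0000
Confirm numerically:
  x=-2.909: |R|=0.95914 <1
  x=-2.874: |R|=0.94320 <1
  x=-1.453: |R|=0.16973 <1
  x=-3.412: |R|=1.17510 >1
  x=-3.224: |R|=1.09714 >1
  x=-3.037: |R|=1.01638 >1
So |R|<1 on (-3.0000, 0).

left endpoint -3.0000.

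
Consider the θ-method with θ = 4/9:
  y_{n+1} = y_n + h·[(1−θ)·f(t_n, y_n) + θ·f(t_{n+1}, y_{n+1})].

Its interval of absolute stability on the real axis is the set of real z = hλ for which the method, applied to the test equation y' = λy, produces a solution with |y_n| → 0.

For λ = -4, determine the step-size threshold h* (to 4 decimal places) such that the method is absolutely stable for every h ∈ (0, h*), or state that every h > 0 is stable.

(-18.0000,0); λ=-4 ⇒ h* = (18)/4 = 4.5000.

With y'=λy (z=hλ):
  y_{n+1} = y_n + z·[5/9·y_n + 4/9·y_{n+1}] ⇒ (1 − 4/9z)y_{n+1} = (1 + 5/9z)y_n
  Hence R(z) = (1 + 5/9z)/(1 − 4/9z).

Need |R(x)|<1, x<0.
x=-0.57: |R|=0.5452
R=−1: 1+5/9x = −1+4/9x ⇒ -1/9x=2 ⇒ x=2/(-1/9)=-18.0000
Confirm numerically:
  x=-17.461: |R|=0.99316 <1
  x=-13.325: |R|=0.92496 <1
  x=-10.241: |R|=0.84471 <1
  x=-8.278: |R|=0.76914 <1
  x=-18.511: |R|=1.00615 >1
  x=-18.368: |R|=1.00446 >1
  x=-18.273: |R|=1.00333 >1
Stable set (-18.0000, 0).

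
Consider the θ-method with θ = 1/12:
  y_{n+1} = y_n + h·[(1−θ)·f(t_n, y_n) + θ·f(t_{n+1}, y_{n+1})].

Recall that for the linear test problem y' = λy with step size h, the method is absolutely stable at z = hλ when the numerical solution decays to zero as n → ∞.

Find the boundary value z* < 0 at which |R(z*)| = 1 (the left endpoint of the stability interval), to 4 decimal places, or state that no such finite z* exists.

left endpoint -2.4000.

With y'=λy (z=hλ):
  y_{n+1} = y_n + z·[11/12·y_n + 1/12·y_{n+1}] ⇒ (1 − 1/12z)y_{n+1} = (1 + 11/12z)y_n
  so R(z) = (1 + 11/12z)/(1 − 1/12z).

Boundary: |R(x)|=1, x<0.
x=-0.67: |R|=0.3654
R=−1: 1+11/12x = −1+1/12x ⇒ -5/6x=2 ⇒ x=2/(-5/6)=-2.4000
Confirm numerically:
  x=-2.247: |R|=0.89261 <1
  x=-2.166: |R|=0.83482 <1
  x=-1.985: |R|=0.70325 <1
  x=-1.615: |R|=0.42343 <1
  x=-2.560: |R|=1.10989 >1
  x=-2.448: |R|=1.03322 >1
Interval (-2.4000, 0).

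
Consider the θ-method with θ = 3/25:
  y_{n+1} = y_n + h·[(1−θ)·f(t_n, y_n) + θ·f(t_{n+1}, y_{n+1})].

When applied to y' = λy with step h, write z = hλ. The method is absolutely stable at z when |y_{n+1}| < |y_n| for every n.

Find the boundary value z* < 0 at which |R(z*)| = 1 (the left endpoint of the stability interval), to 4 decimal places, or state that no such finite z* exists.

Set f=λy, z=hλ:
  y_{n+1} = y_n + z·[22/25·y_n + 3/25·y_{n+1}] ⇒ (1 − 3/25z)y_{n+1} = (1 + 22/25z)y_n
  so R(z) = (1 + 22/25z)/(1 − 3/25z).

Boundary: |R(x)|=1, x<0.
x=-1.62: |R|=0.3563
R=−1: 1+22/25x = −1+3/25x ⇒ -19/25x=2 ⇒ x=2/(-19/25)=-2.6316
Confirm numerically:
  x=-1.772: |R|=0.46127 <1
  x=-1.111: |R|=0.01969 <1
  x=-1.102: |R|=0.02671 <1
  x=-3.155: |R|=1.28855 >1
  x=-2.721: |R|=1.05123 >1
So |R|<1 on (-2.6316, 0).

z* = -2.6316.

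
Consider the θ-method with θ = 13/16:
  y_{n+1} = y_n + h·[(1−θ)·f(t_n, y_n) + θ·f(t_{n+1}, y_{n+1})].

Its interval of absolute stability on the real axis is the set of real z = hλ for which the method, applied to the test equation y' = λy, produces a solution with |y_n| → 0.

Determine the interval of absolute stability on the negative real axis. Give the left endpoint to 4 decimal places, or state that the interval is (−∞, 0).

Set f=λy, z=hλ:
  y_{n+1} = y_n + z·[3/16·y_n + 13/16·y_{n+1}] ⇒ (1 − 13/16z)y_{n+1} = (1 + 3/16z)y_n
  so R(z) = (1 + 3/16z)/(1 − 13/16z).

Solve |R(x)|<1 on ℝ⁻.
x=-1.34: |R|=0.3585
x=-2: |R|=0.2381
x=-10: |R|=0.0959
x=-100: |R|=0.2158
θ=13/16≥1/2 ⇒ |1+3/16x|<|1−13/16x| ∀x<0 ⇒ stable on all of ℝ⁻.

(−∞, 0) — no finite endpoint.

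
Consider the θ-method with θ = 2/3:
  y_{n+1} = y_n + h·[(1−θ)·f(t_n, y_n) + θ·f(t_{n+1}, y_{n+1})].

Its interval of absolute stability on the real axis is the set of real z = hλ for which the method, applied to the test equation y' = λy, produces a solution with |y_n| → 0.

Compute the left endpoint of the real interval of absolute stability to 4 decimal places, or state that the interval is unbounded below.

Set f=λy, z=hλ:
  y_{n+1} = y_n + z·[1/3·y_n + 2/3·y_{n+1}] ⇒ (1 − 2/3z)y_{n+1} = (1 + 1/3z)y_n
  Hence R(z) = (1 + 1/3z)/(1 − 2/3z).

Find x<0 with |R(x)|<1.
x=-1.09: |R|=0.3687
x=-2: |R|=0.1429
x=-10: |R|=0.3043
x=-100: |R|=0.4778
θ=2/3≥1/2 ⇒ |1+1/3x|<|1−2/3x| ∀x<0 ⇒ stable on all of ℝ⁻.

interval (−∞, 0).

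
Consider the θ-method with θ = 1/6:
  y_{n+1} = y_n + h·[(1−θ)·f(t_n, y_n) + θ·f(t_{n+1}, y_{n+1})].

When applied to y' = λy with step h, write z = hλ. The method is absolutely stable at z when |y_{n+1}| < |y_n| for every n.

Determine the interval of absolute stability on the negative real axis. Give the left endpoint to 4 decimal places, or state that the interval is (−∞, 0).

On y'=λy, z=hλ:
  y_{n+1} = y_n + z·[5/6·y_n + 1/6·y_{n+1}] ⇒ (1 − 1/6z)y_{n+1} = (1 + 5/6z)y_n
  Hence R(z) = (1 + 5/6z)/(1 − 1/6z).

Find x<0 with |R(x)|<1.
x=-0.93: |R|=0.1948
R=−1: 1+5/6x = −1+1/6x ⇒ -2/3x=2 ⇒ x=2/(-2/3)=-3.0000
Confirm numerically:
  x=-2.919: |R|=0.96367 <1
  x=-2.355: |R|=0.69120 <1
  x=-1.450: |R|=0.16779 <1
  x=-3.447: |R|=1.18927 >1
  x=-3.416: |R|=1.17672 >1
  x=-3.260: |R|=1.11231 >1
So |R|<1 on (-3.0000, 0).

(-3.0000, 0).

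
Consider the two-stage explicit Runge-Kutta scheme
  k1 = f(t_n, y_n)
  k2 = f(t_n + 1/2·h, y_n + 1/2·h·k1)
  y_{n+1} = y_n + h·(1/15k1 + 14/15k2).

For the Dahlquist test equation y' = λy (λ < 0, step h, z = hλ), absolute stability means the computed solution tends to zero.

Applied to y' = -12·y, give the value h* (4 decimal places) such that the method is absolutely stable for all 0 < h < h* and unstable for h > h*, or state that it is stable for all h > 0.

(-2.1429,0); λ=-12 ⇒ h* = (15/7)/12 = 0.1786.

Test eqn y'=λy, z=hλ:
  k1=λy_n ⇒ h·k1=z·y_n;  k2=λ(1+1/2z)y_n ⇒ h·k2=z(1+1/2z)y_n
  y_{n+1}/y_n = 1 + 1/15z + 14/15z(1+1/2z) = 1 + z + 7/15z²
  so R(z) = 1 + z + 7/15z².

Need |R(x)|<1, x<0.
x=-1.76: |R|=0.6855
R=1: x+7/15x²=0 ⇒ x=−15/7=-2.1429; min R=1−1/(4·7/15)=0.4643>−1
Confirm numerically:
  x=-1.691: |R|=0.64342 <1
  x=-1.513: |R|=0.55528 <1
  x=-1.512: |R|=0.55487 <1
  x=-1.369: |R|=0.50561 <1
  x=-2.737: |R|=1.75888 >1
  x=-2.508: |R|=1.42736 >1
  x=-2.479: |R|=1.38887 >1
Interval (-2.1429, 0).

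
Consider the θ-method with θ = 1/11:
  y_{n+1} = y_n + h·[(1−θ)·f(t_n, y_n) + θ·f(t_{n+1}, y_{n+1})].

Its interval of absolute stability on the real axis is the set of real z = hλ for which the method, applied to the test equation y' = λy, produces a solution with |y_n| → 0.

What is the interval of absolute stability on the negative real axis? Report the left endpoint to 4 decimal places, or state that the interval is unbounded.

On y'=λy, z=hλ:
  y_{n+1} = y_n + z·[10/11·y_n + 1/11·y_{n+1}] ⇒ (1 − 1/11z)y_{n+1} = (1 + 10/11z)y_n
  Hence R(z) = (1 + 10/11z)/(1 − 1/11z).

Find x<0 with |R(x)|<1.
x=-0.46: |R|=0.5585
R=−1: 1+10/11x = −1+1/11x ⇒ -9/11x=2 ⇒ x=2/(-9/11)=-2.4444
Confirm numerically:
  x=-2.377: |R|=0.95462 <1
  x=-1.688: |R|=0.46343 <1
  x=-1.479: |R|=0.30371 <1
  x=-1.477: |R|=0.30216 <1
  x=-2.661: |R|=1.14267 >1
  x=-2.659: |R|=1.14137 >1
Stable set (-2.4444, 0).

z∈(-2.4444,0).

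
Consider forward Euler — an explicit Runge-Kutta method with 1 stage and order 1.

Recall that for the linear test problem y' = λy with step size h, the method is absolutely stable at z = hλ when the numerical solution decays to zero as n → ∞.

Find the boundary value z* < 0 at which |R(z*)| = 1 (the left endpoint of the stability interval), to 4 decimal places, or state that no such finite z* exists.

left endpoint -2.0000.

On y'=λy, z=hλ:
  order 1, 1-stage ⇒ R(z)=1+z
  (e.g. R(-0.67)=0.33000, |R|=0.33000)

Find x<0 with |R(x)|<1.
x=-0.67: |R|=0.3300
|R(-2.34)|=1.3400 |R(-1.29)|=0.2900 |R(-0.78)|=0.2200
Bisect:
  x_lo=-2.7561 |R|=1.7561  x_hi=-0.3792 |R|=0.6208
  mid=-1.56765 |R|=0.56765 →hi
  mid=-2.16189 |R|=1.16189 →lo
  mid=-1.86477 |R|=0.86477 →hi
  mid=-2.01333 |R|=1.01333 →lo
  mid=-1.93905 |R|=0.93905 →hi
  mid=-1.97619 |R|=0.97619 →hi
  mid=-1.99476 |R|=0.99476 →hi
  mid=-2.00405 |R|=1.00405 →lo
  mid=-1.99941 |R|=0.99941 →hi
  ...
  [-2.00013,-1.99999] ⇒ x*=-2.0000
Interval (-2.0000, 0).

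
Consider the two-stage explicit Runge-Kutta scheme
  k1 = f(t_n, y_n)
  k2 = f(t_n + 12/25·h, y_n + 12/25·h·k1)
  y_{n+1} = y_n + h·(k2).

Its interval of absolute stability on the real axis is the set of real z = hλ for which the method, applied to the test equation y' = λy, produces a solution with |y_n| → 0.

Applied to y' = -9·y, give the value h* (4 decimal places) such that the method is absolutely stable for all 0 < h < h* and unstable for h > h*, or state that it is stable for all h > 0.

(-2.0833,0); λ=-9 ⇒ h* = (25/12)/9 = 0.2315.

On y'=λy, z=hλ:
  k1=λy_n ⇒ h·k1=z·y_n;  k2=λ(1+12/25z)y_n ⇒ h·k2=z(1+12/25z)y_n
  y_{n+1}/y_n = 1 + z(1+12/25z) = 1 + z + 12/25z²
  so R(z) = 1 + z + 12/25z².

Need |R(x)|<1, x<0.
x=-0.55: |R|=0.5952
R=1: x+12/25x²=0 ⇒ x=−25/12=-2.0833; min R=1−1/(4·12/25)=0.4792>−1
Confirm numerically:
  x=-1.515: |R|=0.58671 <1
  x=-1.338: |R|=0.52132 <1
  x=-1.120: |R|=0.48211 <1
  x=-2.228: |R|=1.15471 >1
  x=-2.223: |R|=1.14903 >1
Interval (-2.0833, 0).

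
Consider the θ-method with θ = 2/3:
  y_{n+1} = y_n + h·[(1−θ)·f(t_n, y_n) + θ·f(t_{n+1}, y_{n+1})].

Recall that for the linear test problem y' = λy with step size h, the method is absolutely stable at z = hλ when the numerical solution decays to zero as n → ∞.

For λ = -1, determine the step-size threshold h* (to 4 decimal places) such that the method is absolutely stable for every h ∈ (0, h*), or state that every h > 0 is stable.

unbounded; (−∞, 0). Any h>0 works for λ=-1.

On y'=λy, z=hλ:
  y_{n+1} = y_n + z·[1/3·y_n + 2/3·y_{n+1}] ⇒ (1 − 2/3z)y_{n+1} = (1 + 1/3z)y_n
  Hence R(z) = (1 + 1/3z)/(1 − 2/3z).

Find x<0 with |R(x)|<1.
x=-1.65: |R|=0.2143
x=-2: |R|=0.1429
x=-10: |R|=0.3043
x=-100: |R|=0.4778
θ=2/3≥1/2 ⇒ |1+1/3x|<|1−2/3x| ∀x<0 ⇒ interval (−∞,0).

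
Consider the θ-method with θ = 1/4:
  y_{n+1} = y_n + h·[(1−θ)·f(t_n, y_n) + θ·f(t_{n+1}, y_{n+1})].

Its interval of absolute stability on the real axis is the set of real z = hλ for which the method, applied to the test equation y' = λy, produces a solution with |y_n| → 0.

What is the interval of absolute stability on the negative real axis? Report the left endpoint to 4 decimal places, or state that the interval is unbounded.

On y'=λy, z=hλ:
  y_{n+1} = y_n + z·[3/4·y_n + 1/4·y_{n+1}] ⇒ (1 − 1/4z)y_{n+1} = (1 + 3/4z)y_n
  R(z) = (1 + 3/4z)/(1 − 1/4z).

Solve |R(x)|<1 on ℝ⁻.
x=-0.65: |R|=0.4409
R=−1: 1+3/4x = −1+1/4x ⇒ -1/2x=2 ⇒ x=2/(-1/2)=-4.0000
Confirm numerically:
  x=-3.244: |R|=0.79128 <1
  x=-3.092: |R|=0.74394 <1
  x=-2.663: |R|=0.59868 <1
  x=-4.544: |R|=1.12734 >1
  x=-4.070: |R|=1.01735 >1
Interval (-4.0000, 0).

(-4.0000, 0).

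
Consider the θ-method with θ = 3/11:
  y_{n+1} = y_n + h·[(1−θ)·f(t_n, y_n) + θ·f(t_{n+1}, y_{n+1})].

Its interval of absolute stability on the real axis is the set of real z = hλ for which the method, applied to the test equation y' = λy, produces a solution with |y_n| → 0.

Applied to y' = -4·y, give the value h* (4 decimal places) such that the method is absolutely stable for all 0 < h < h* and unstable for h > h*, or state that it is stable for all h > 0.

(-4.4000,0); λ=-4 ⇒ h* = (22/5)/4 = 1.1000.

Test eqn y'=λy, z=hλ:
  y_{n+1} = y_n + z·[8/11·y_n + 3/11·y_{n+1}] ⇒ (1 − 3/11z)y_{n+1} = (1 + 8/11z)y_n
  so R(z) = (1 + 8/11z)/(1 − 3/11z).

Find x<0 with |R(x)|<1.
x=-1.77: |R|=0.1937
R=−1: 1+8/11x = −1+3/11x ⇒ -5/11x=2 ⇒ x=2/(-5/11)=-4.4000
Confirm numerically:
  x=-3.374: |R|=0.75713 <1
  x=-2.329: |R|=0.42431 <1
  x=-1.838: |R|=0.22429 <1
  x=-4.809: |R|=1.08043 >1
  x=-4.666: |R|=1.05320 >1
  x=-4.473: |R|=1.01495 >1
Stable set (-4.4000, 0).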